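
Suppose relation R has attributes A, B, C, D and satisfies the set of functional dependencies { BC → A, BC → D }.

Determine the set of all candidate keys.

BC

Attributes B, C never appear on any right-hand side, so every candidate key must contain {B, C}.
{B, C}⁺ = {A, B, C, D}, which is all of the schema, so {B, C} is the only candidate key.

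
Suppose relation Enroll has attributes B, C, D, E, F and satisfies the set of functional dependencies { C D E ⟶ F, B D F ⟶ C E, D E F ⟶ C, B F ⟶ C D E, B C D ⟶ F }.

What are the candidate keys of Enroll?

Attribute B never appears on the right-hand side of any dependency, so B must belong to every candidate key.
{B}⁺ = {B}, which is not all of the schema, so we must add further attributes.
{B, F}⁺: BF→CDE adds C, D, E → {B, C, D, E, F}. Minimal: {F}⁺ = {F}; {B}⁺ = {B} — none reach the full schema.
{B, C, D}⁺: BCD→F adds F; BDF→CE adds E → {B, C, D, E, F}. Minimal: {C, D}⁺ = {C, D}; {B, D}⁺ = {B, D}; {B, C}⁺ = {B, C} — none reach the full schema.
Any other superkey contains one of these as a subset, so there are no further candidate keys.

{B, F}; {B, C, D}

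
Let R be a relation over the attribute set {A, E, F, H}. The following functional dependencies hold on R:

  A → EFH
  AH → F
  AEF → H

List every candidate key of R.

{A}

Attribute A never appears on the right-hand side of any dependency, so A must belong to every candidate key.
{A}⁺ = {A, E, F, H}, which is all of the schema, so {A} is the only candidate key.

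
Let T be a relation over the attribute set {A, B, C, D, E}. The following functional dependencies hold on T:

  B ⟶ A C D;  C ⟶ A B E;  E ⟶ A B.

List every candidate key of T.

{B}, {C}, {E}

{B}⁺: B→ACD adds A, C, D; C→ABE adds E → {A, B, C, D, E}.
{C}⁺: C→ABE adds A, B, E; B→ACD adds D → {A, B, C, D, E}.
{E}⁺: E→AB adds A, B; B→ACD adds C, D → {A, B, C, D, E}.
Any other superkey contains one of these as a subset, so there are no further candidate keys.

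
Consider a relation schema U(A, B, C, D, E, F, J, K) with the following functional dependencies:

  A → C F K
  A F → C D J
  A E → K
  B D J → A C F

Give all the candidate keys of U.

Attributes B, E never appear on any right-hand side, so every candidate key must contain {B, E}.
{B, E}⁺ = {B, E}, which is not all of the schema, so we must add further attributes.
{A, B, E}⁺: A→CFK adds C, F, K; AF→CDJ adds D, J → {A, B, C, D, E, F, J, K}.
{B, D, E, J}⁺: BDJ→ACF adds A, C, F; A→CFK adds K → {A, B, C, D, E, F, J, K}.

ABE; BDEJ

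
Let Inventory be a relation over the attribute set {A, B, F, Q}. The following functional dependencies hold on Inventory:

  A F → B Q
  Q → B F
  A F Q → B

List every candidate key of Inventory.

Attribute A never appears on the right-hand side of any dependency, so A must belong to every candidate key.
{A}⁺ = {A}, which is not all of the schema, so we must add further attributes.
{A, F}⁺: AF→BQ adds B, Q → {A, B, F, Q}. Minimal: {F}⁺ = {F}; {A}⁺ = {A} — none reach the full schema.
{A, Q}⁺: Q→BF adds B, F → {A, B, F, Q}. Minimal: {Q}⁺ = {B, F, Q}; {A}⁺ = {A} — none reach the full schema.

(A, F); (A, Q)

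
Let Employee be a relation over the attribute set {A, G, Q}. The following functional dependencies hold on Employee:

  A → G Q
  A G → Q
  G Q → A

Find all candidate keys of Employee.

{A}, {G, Q}

{A}⁺: A→GQ adds G, Q → {A, G, Q}.
{G, Q}⁺: GQ→A adds A → {A, G, Q}. Minimal: {Q}⁺ = {Q}; {G}⁺ = {G} — none reach the full schema.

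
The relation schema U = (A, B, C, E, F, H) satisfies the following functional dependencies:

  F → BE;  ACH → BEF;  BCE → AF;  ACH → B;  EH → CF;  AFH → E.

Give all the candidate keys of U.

{E, H}; {F, H}; {A, C, H}

Attribute H never appears on the right-hand side of any dependency, so H must belong to every candidate key.
{H}⁺ = {H}, which is not all of the schema, so we must add further attributes.
{E, H}⁺: EH→CF adds C, F; F→BE adds B; BCE→AF adds A → {A, B, C, E, F, H}. Minimal: {H}⁺ = {H}; {E}⁺ = {E} — none reach the full schema.
{F, H}⁺: F→BE adds B, E; EH→CF adds C; BCE→AF adds A → {A, B, C, E, F, H}. Minimal: {H}⁺ = {H}; {F}⁺ = {B, E, F} — none reach the full schema.
{A, C, H}⁺: ACH→BEF adds B, E, F → {A, B, C, E, F, H}. Minimal: {C, H}⁺ = {C, H}; {A, H}⁺ = {A, H}; {A, C}⁺ = {A, C} — none reach the full schema.
Any other superkey contains one of these as a subset, so there are no further candidate keys.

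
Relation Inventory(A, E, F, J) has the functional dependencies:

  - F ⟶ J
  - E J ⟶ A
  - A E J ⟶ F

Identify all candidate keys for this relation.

EF, EJ

{E, F}⁺: F→J adds J; EJ→A adds A → {A, E, F, J}. Minimal: {F}⁺ = {F, J}; {E}⁺ = {E} — none reach the full schema.
{E, J}⁺: EJ→A adds A; AEJ→F adds F → {A, E, F, J}. Minimal: {J}⁺ = {J}; {E}⁺ = {E} — none reach the full schema.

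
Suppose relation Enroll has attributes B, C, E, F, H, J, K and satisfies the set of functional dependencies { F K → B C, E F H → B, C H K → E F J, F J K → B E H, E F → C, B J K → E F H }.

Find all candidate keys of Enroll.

{B, J, K}; {C, H, K}; {F, H, K}; {F, J, K}

Attribute K never appears on the right-hand side of any dependency, so K must belong to every candidate key.
{K}⁺ = {K}, which is not all of the schema, so we must add further attributes.
{B, J, K}⁺: BJK→EFH adds E, F, H; FK→BC adds C → {B, C, E, F, H, J, K}. Minimal: {J, K}⁺ = {J, K}; {B, K}⁺ = {B, K}; {B, J}⁺ = {B, J} — none reach the full schema.
{C, H, K}⁺: CHK→EFJ adds E, F, J; FJK→BEH adds B → {B, C, E, F, H, J, K}. Minimal: {H, K}⁺ = {H, K}; {C, K}⁺ = {C, K}; {C, H}⁺ = {C, H} — none reach the full schema.
{F, H, K}⁺: FK→BC adds B, C; CHK→EFJ adds E, J → {B, C, E, F, H, J, K}. Minimal: {H, K}⁺ = {H, K}; {F, K}⁺ = {B, C, F, K}; {F, H}⁺ = {F, H} — none reach the full schema.
{F, J, K}⁺: FK→BC adds B, C; FJK→BEH adds E, H → {B, C, E, F, H, J, K}. Minimal: {J, K}⁺ = {J, K}; {F, K}⁺ = {B, C, F, K}; {F, J}⁺ = {F, J} — none reach the full schema.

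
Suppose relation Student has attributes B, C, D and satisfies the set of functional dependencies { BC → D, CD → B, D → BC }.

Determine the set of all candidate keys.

{D}⁺: D→BC adds B, C → {B, C, D}.
{B, C}⁺: BC→D adds D → {B, C, D}. Minimal: {C}⁺ = {C}; {B}⁺ = {B} — none reach the full schema.
Any other superkey contains one of these as a subset, so there are no further candidate keys.

D, BC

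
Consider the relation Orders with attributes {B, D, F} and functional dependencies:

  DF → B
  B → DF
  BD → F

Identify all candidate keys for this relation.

{B}⁺: B→DF adds D, F → {B, D, F}.
{D, F}⁺: DF→B adds B → {B, D, F}. Minimal: {F}⁺ = {F}; {D}⁺ = {D} — none reach the full schema.
Any other superkey contains one of these as a subset, so there are no further candidate keys.

(B); (D, F)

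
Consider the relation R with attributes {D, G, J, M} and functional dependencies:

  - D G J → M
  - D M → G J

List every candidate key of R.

Attribute D never appears on the right-hand side of any dependency, so D must belong to every candidate key.
{D}⁺ = {D}, which is not all of the schema, so we must add further attributes.
{D, M}⁺: DM→GJ adds G, J → {D, G, J, M}. Minimal: {M}⁺ = {M}; {D}⁺ = {D} — none reach the full schema.
{D, G, J}⁺: DGJ→M adds M → {D, G, J, M}. Minimal: {G, J}⁺ = {G, J}; {D, J}⁺ = {D, J}; {D, G}⁺ = {D, G} — none reach the full schema.

{D, M}, {D, G, J}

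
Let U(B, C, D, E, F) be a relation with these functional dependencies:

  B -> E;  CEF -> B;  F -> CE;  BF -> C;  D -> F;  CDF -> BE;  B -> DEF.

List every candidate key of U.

(B), (D), (F)

{B}⁺: B→E adds E; B→DEF adds D, F; F→CE adds C → {B, C, D, E, F}.
{D}⁺: D→F adds F; F→CE adds C, E; CDF→BE adds B → {B, C, D, E, F}.
{F}⁺: F→CE adds C, E; CEF→B adds B; B→DEF adds D → {B, C, D, E, F}.
Any other superkey contains one of these as a subset, so there are no further candidate keys.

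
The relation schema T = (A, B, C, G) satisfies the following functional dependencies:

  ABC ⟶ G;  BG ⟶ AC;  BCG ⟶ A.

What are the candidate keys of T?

{B, G}, {A, B, C}

Attribute B never appears on the right-hand side of any dependency, so B must belong to every candidate key.
{B}⁺ = {B}, which is not all of the schema, so we must add further attributes.
{B, G}⁺: BG→AC adds A, C → {A, B, C, G}. Minimal: {G}⁺ = {G}; {B}⁺ = {B} — none reach the full schema.
{A, B, C}⁺: ABC→G adds G → {A, B, C, G}. Minimal: {B, C}⁺ = {B, C}; {A, C}⁺ = {A, C}; {A, B}⁺ = {A, B} — none reach the full schema.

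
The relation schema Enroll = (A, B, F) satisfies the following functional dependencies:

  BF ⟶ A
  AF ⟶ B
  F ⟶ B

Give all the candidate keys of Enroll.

Attribute F never appears on the right-hand side of any dependency, so F must belong to every candidate key.
{F}⁺ = {A, B, F}, which is all of the schema, so {F} is the only candidate key.

F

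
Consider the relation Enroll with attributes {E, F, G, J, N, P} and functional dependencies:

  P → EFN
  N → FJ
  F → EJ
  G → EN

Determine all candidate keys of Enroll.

{G, P}

{G, P}⁺: P→EFN adds E, F, N; N→FJ adds J → {E, F, G, J, N, P}.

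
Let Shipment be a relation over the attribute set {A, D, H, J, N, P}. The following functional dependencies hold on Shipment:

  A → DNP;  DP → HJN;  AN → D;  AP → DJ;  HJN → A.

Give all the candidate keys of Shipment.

{A}⁺: A→DNP adds D, N, P; DP→HJN adds H, J → {A, D, H, J, N, P}.
{D, P}⁺: DP→HJN adds H, J, N; HJN→A adds A → {A, D, H, J, N, P}. Minimal: {P}⁺ = {P}; {D}⁺ = {D} — none reach the full schema.
{H, J, N}⁺: HJN→A adds A; A→DNP adds D, P → {A, D, H, J, N, P}. Minimal: {J, N}⁺ = {J, N}; {H, N}⁺ = {H, N}; {H, J}⁺ = {H, J} — none reach the full schema.
Any other superkey contains one of these as a subset, so there are no further candidate keys.

{A}, {D, P}, {H, J, N}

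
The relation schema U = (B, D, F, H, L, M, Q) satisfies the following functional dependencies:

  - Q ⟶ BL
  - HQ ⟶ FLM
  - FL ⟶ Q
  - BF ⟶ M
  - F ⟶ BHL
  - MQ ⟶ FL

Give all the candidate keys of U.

Attribute D never appears on the right-hand side of any dependency, so D must belong to every candidate key.
{D}⁺ = {D}, which is not all of the schema, so we must add further attributes.
{D, F}⁺: F→BHL adds B, H, L; FL→Q adds Q; BF→M adds M → {B, D, F, H, L, M, Q}.
{D, H, Q}⁺: Q→BL adds B, L; HQ→FLM adds F, M → {B, D, F, H, L, M, Q}.
{D, M, Q}⁺: Q→BL adds B, L; MQ→FL adds F; F→BHL adds H → {B, D, F, H, L, M, Q}.

(D, F), (D, H, Q), (D, M, Q)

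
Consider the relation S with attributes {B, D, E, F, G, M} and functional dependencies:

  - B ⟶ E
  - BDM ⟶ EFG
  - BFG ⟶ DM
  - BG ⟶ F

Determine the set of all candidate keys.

BG; BDM

Attribute B never appears on the right-hand side of any dependency, so B must belong to every candidate key.
{B}⁺ = {B, E}, which is not all of the schema, so we must add further attributes.
{B, G}⁺: B→E adds E; BG→F adds F; BFG→DM adds D, M → {B, D, E, F, G, M}. Minimal: {G}⁺ = {G}; {B}⁺ = {B, E} — none reach the full schema.
{B, D, M}⁺: B→E adds E; BDM→EFG adds F, G → {B, D, E, F, G, M}. Minimal: {D, M}⁺ = {D, M}; {B, M}⁺ = {B, E, M}; {B, D}⁺ = {B, D, E} — none reach the full schema.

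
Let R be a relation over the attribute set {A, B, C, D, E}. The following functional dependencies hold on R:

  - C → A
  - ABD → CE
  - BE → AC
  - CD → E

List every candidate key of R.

ABD; BCD; BDE

Attributes B, D never appear on any right-hand side, so every candidate key must contain {B, D}.
{B, D}⁺ = {B, D}, which is not all of the schema, so we must add further attributes.
{A, B, D}⁺: ABD→CE adds C, E → {A, B, C, D, E}. Minimal: {B, D}⁺ = {B, D}; {A, D}⁺ = {A, D}; {A, B}⁺ = {A, B} — none reach the full schema.
{B, C, D}⁺: C→A adds A; ABD→CE adds E → {A, B, C, D, E}. Minimal: {C, D}⁺ = {A, C, D, E}; {B, D}⁺ = {B, D}; {B, C}⁺ = {A, B, C} — none reach the full schema.
{B, D, E}⁺: BE→AC adds A, C → {A, B, C, D, E}. Minimal: {D, E}⁺ = {D, E}; {B, E}⁺ = {A, B, C, E}; {B, D}⁺ = {B, D} — none reach the full schema.
Any other superkey contains one of these as a subset, so there are no further candidate keys.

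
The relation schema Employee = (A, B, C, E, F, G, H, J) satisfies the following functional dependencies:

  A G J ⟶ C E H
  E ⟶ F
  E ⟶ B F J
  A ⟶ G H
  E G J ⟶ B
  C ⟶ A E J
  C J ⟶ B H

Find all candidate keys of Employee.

{C}, {A, E}, {A, J}

{C}⁺: C→AEJ adds A, E, J; CJ→BH adds B, H; E→F adds F; A→GH adds G → {A, B, C, E, F, G, H, J}.
{A, E}⁺: E→F adds F; E→BFJ adds B, J; A→GH adds G, H; AGJ→CEH adds C → {A, B, C, E, F, G, H, J}. Minimal: {E}⁺ = {B, E, F, J}; {A}⁺ = {A, G, H} — none reach the full schema.
{A, J}⁺: A→GH adds G, H; AGJ→CEH adds C, E; E→F adds F; E→BFJ adds B → {A, B, C, E, F, G, H, J}. Minimal: {J}⁺ = {J}; {A}⁺ = {A, G, H} — none reach the full schema.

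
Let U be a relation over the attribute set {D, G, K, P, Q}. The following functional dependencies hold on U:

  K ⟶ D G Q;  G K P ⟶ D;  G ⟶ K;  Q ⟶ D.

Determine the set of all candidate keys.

{G, P}; {K, P}

Attribute P never appears on the right-hand side of any dependency, so P must belong to every candidate key.
{P}⁺ = {P}, which is not all of the schema, so we must add further attributes.
{G, P}⁺: G→K adds K; K→DGQ adds D, Q → {D, G, K, P, Q}. Minimal: {P}⁺ = {P}; {G}⁺ = {D, G, K, Q} — none reach the full schema.
{K, P}⁺: K→DGQ adds D, G, Q → {D, G, K, P, Q}. Minimal: {P}⁺ = {P}; {K}⁺ = {D, G, K, Q} — none reach the full schema.
Any other superkey contains one of these as a subset, so there are no further candidate keys.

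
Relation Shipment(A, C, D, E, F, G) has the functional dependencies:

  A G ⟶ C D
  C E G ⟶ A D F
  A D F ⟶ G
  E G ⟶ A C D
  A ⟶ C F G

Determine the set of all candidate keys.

{A, E}⁺: A→CFG adds C, F, G; AG→CD adds D → {A, C, D, E, F, G}.
{E, G}⁺: EG→ACD adds A, C, D; A→CFG adds F → {A, C, D, E, F, G}.

{A, E}, {E, G}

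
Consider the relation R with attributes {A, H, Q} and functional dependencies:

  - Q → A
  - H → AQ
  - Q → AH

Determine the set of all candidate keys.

{H}, {Q}

{H}⁺: H→AQ adds A, Q → {A, H, Q}.
{Q}⁺: Q→A adds A; Q→AH adds H → {A, H, Q}.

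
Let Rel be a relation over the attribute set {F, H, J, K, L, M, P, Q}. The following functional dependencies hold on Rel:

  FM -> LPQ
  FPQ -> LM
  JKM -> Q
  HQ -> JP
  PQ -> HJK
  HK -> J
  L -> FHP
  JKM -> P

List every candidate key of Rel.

{F, M}⁺: FM→LPQ adds L, P, Q; PQ→HJK adds H, J, K → {F, H, J, K, L, M, P, Q}. Minimal: {M}⁺ = {M}; {F}⁺ = {F} — none reach the full schema.
{L, M}⁺: L→FHP adds F, H, P; FM→LPQ adds Q; HQ→JP adds J; PQ→HJK adds K → {F, H, J, K, L, M, P, Q}. Minimal: {M}⁺ = {M}; {L}⁺ = {F, H, L, P} — none reach the full schema.
{L, Q}⁺: L→FHP adds F, H, P; FPQ→LM adds M; HQ→JP adds J; PQ→HJK adds K → {F, H, J, K, L, M, P, Q}. Minimal: {Q}⁺ = {Q}; {L}⁺ = {F, H, L, P} — none reach the full schema.
{F, H, Q}⁺: HQ→JP adds J, P; PQ→HJK adds K; FPQ→LM adds L, M → {F, H, J, K, L, M, P, Q}. Minimal: {H, Q}⁺ = {H, J, K, P, Q}; {F, Q}⁺ = {F, Q}; {F, H}⁺ = {F, H} — none reach the full schema.
{F, P, Q}⁺: FPQ→LM adds L, M; PQ→HJK adds H, J, K → {F, H, J, K, L, M, P, Q}. Minimal: {P, Q}⁺ = {H, J, K, P, Q}; {F, Q}⁺ = {F, Q}; {F, P}⁺ = {F, P} — none reach the full schema.

(F, M), (L, M), (L, Q), (F, H, Q), (F, P, Q)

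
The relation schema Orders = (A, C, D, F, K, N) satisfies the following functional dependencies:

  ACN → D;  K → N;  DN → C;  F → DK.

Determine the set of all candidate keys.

(A, F)

Attributes A, F never appear on any right-hand side, so every candidate key must contain {A, F}.
{A, F}⁺ = {A, C, D, F, K, N}, which is all of the schema, so {A, F} is the only candidate key.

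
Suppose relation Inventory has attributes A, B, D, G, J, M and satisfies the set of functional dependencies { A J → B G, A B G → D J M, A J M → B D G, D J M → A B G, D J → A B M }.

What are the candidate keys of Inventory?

{A, J}, {D, J}, {A, B, G}

{A, J}⁺: AJ→BG adds B, G; ABG→DJM adds D, M → {A, B, D, G, J, M}. Minimal: {J}⁺ = {J}; {A}⁺ = {A} — none reach the full schema.
{D, J}⁺: DJ→ABM adds A, B, M; AJ→BG adds G → {A, B, D, G, J, M}. Minimal: {J}⁺ = {J}; {D}⁺ = {D} — none reach the full schema.
{A, B, G}⁺: ABG→DJM adds D, J, M → {A, B, D, G, J, M}. Minimal: {B, G}⁺ = {B, G}; {A, G}⁺ = {A, G}; {A, B}⁺ = {A, B} — none reach the full schema.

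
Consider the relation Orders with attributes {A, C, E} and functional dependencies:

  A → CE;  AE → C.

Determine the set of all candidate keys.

Attribute A never appears on the right-hand side of any dependency, so A must belong to every candidate key.
{A}⁺ = {A, C, E}, which is all of the schema, so {A} is the only candidate key.

{A}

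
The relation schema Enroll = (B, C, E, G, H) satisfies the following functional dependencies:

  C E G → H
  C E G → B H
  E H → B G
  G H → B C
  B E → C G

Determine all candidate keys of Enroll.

Attribute E never appears on the right-hand side of any dependency, so E must belong to every candidate key.
{E}⁺ = {E}, which is not all of the schema, so we must add further attributes.
{B, E}⁺: BE→CG adds C, G; CEG→H adds H → {B, C, E, G, H}. Minimal: {E}⁺ = {E}; {B}⁺ = {B} — none reach the full schema.
{E, H}⁺: EH→BG adds B, G; GH→BC adds C → {B, C, E, G, H}. Minimal: {H}⁺ = {H}; {E}⁺ = {E} — none reach the full schema.
{C, E, G}⁺: CEG→H adds H; CEG→BH adds B → {B, C, E, G, H}. Minimal: {E, G}⁺ = {E, G}; {C, G}⁺ = {C, G}; {C, E}⁺ = {C, E} — none reach the full schema.
Any other superkey contains one of these as a subset, so there are no further candidate keys.

(B, E); (E, H); (C, E, G)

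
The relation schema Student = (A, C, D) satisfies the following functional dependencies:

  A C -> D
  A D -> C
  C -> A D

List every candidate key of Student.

C, AD

{C}⁺: C→AD adds A, D → {A, C, D}.
{A, D}⁺: AD→C adds C → {A, C, D}.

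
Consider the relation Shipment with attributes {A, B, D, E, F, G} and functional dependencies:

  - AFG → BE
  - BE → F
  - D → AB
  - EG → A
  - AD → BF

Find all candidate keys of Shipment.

Attributes D, G never appear on any right-hand side, so every candidate key must contain {D, G}.
{D, G}⁺ = {A, B, D, E, F, G}, which is all of the schema, so {D, G} is the only candidate key.

DG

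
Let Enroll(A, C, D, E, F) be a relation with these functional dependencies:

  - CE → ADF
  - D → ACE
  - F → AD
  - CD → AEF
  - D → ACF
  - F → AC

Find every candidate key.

(D), (F), (C, E)

{D}⁺: D→ACE adds A, C, E; CD→AEF adds F → {A, C, D, E, F}.
{F}⁺: F→AD adds A, D; D→ACF adds C; D→ACE adds E → {A, C, D, E, F}.
{C, E}⁺: CE→ADF adds A, D, F → {A, C, D, E, F}. Minimal: {E}⁺ = {E}; {C}⁺ = {C} — none reach the full schema.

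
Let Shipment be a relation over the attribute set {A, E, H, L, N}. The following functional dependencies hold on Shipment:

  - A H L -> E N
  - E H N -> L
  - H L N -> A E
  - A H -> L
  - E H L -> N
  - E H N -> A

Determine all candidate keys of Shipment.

{A, H}⁺: AH→L adds L; AHL→EN adds E, N → {A, E, H, L, N}.
{E, H, L}⁺: EHL→N adds N; EHN→A adds A → {A, E, H, L, N}.
{E, H, N}⁺: EHN→L adds L; HLN→AE adds A → {A, E, H, L, N}.
{H, L, N}⁺: HLN→AE adds A, E → {A, E, H, L, N}.

{A, H}, {E, H, L}, {E, H, N}, {H, L, N}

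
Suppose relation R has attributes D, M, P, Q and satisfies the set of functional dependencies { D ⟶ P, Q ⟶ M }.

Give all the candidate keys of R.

(D, Q)

Attributes D, Q never appear on any right-hand side, so every candidate key must contain {D, Q}.
{D, Q}⁺ = {D, M, P, Q}, which is all of the schema, so {D, Q} is the only candidate key.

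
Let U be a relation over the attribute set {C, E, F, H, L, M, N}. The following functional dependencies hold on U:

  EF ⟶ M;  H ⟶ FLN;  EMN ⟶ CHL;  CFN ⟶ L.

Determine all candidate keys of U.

EH, EFN, EMN

Attribute E never appears on the right-hand side of any dependency, so E must belong to every candidate key.
{E}⁺ = {E}, which is not all of the schema, so we must add further attributes.
{E, H}⁺: H→FLN adds F, L, N; EF→M adds M; EMN→CHL adds C → {C, E, F, H, L, M, N}.
{E, F, N}⁺: EF→M adds M; EMN→CHL adds C, H, L → {C, E, F, H, L, M, N}.
{E, M, N}⁺: EMN→CHL adds C, H, L; H→FLN adds F → {C, E, F, H, L, M, N}.
Any other superkey contains one of these as a subset, so there are no further candidate keys.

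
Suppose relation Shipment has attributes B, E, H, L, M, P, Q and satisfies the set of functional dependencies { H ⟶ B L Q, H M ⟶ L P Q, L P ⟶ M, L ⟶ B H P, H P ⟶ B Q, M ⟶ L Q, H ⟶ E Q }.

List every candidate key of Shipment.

{H}; {L}; {M}

{H}⁺: H→BLQ adds B, L, Q; L→BHP adds P; H→EQ adds E; LP→M adds M → {B, E, H, L, M, P, Q}.
{L}⁺: L→BHP adds B, H, P; HP→BQ adds Q; H→EQ adds E; LP→M adds M → {B, E, H, L, M, P, Q}.
{M}⁺: M→LQ adds L, Q; L→BHP adds B, H, P; H→EQ adds E → {B, E, H, L, M, P, Q}.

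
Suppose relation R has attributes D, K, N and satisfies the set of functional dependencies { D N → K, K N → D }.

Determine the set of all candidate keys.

{D, N}; {K, N}

Attribute N never appears on the right-hand side of any dependency, so N must belong to every candidate key.
{N}⁺ = {N}, which is not all of the schema, so we must add further attributes.
{D, N}⁺: DN→K adds K → {D, K, N}. Minimal: {N}⁺ = {N}; {D}⁺ = {D} — none reach the full schema.
{K, N}⁺: KN→D adds D → {D, K, N}. Minimal: {N}⁺ = {N}; {K}⁺ = {K} — none reach the full schema.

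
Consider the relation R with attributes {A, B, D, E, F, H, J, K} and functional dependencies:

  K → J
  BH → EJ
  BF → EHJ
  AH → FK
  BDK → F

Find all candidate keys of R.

Attributes A, B, D never appear on any right-hand side, so every candidate key must contain {A, B, D}.
{A, B, D}⁺ = {A, B, D}, which is not all of the schema, so we must add further attributes.
{A, B, D, F}⁺: BF→EHJ adds E, H, J; AH→FK adds K → {A, B, D, E, F, H, J, K}.
{A, B, D, H}⁺: BH→EJ adds E, J; AH→FK adds F, K → {A, B, D, E, F, H, J, K}.
{A, B, D, K}⁺: K→J adds J; BDK→F adds F; BF→EHJ adds E, H → {A, B, D, E, F, H, J, K}.

{A, B, D, F}, {A, B, D, H}, {A, B, D, K}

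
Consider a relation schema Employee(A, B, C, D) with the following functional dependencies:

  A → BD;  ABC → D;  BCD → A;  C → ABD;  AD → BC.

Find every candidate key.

{A}, {C}

{A}⁺: A→BD adds B, D; AD→BC adds C → {A, B, C, D}.
{C}⁺: C→ABD adds A, B, D → {A, B, C, D}.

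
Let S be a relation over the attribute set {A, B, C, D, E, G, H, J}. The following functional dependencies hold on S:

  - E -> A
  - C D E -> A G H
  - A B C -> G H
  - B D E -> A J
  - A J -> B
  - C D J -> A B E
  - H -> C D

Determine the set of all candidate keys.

{H, J}⁺: H→CD adds C, D; CDJ→ABE adds A, B, E; CDE→AGH adds G → {A, B, C, D, E, G, H, J}.
{A, C, J}⁺: AJ→B adds B; ABC→GH adds G, H; H→CD adds D; CDJ→ABE adds E → {A, B, C, D, E, G, H, J}.
{B, C, E}⁺: E→A adds A; ABC→GH adds G, H; H→CD adds D; BDE→AJ adds J → {A, B, C, D, E, G, H, J}.
{B, E, H}⁺: E→A adds A; H→CD adds C, D; CDE→AGH adds G; BDE→AJ adds J → {A, B, C, D, E, G, H, J}.
{C, D, J}⁺: CDJ→ABE adds A, B, E; CDE→AGH adds G, H → {A, B, C, D, E, G, H, J}.
{C, E, J}⁺: E→A adds A; AJ→B adds B; ABC→GH adds G, H; H→CD adds D → {A, B, C, D, E, G, H, J}.

{H, J}; {A, C, J}; {B, C, E}; {B, E, H}; {C, D, J}; {C, E, J}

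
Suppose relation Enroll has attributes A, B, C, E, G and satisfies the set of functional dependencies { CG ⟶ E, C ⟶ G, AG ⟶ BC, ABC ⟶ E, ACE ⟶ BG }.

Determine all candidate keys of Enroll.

Attribute A never appears on the right-hand side of any dependency, so A must belong to every candidate key.
{A}⁺ = {A}, which is not all of the schema, so we must add further attributes.
{A, C}⁺: C→G adds G; AG→BC adds B; ABC→E adds E → {A, B, C, E, G}. Minimal: {C}⁺ = {C, E, G}; {A}⁺ = {A} — none reach the full schema.
{A, G}⁺: AG→BC adds B, C; ABC→E adds E → {A, B, C, E, G}. Minimal: {G}⁺ = {G}; {A}⁺ = {A} — none reach the full schema.
Any other superkey contains one of these as a subset, so there are no further candidate keys.

{A, C}, {A, G}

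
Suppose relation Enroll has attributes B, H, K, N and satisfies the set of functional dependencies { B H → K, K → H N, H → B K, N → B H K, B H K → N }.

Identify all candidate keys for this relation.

{H}⁺: H→BK adds B, K; BHK→N adds N → {B, H, K, N}.
{K}⁺: K→HN adds H, N; H→BK adds B → {B, H, K, N}.
{N}⁺: N→BHK adds B, H, K → {B, H, K, N}.

{H}, {K}, {N}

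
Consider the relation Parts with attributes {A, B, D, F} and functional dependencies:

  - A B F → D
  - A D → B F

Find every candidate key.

{A, D}, {A, B, F}

Attribute A never appears on the right-hand side of any dependency, so A must belong to every candidate key.
{A}⁺ = {A}, which is not all of the schema, so we must add further attributes.
{A, D}⁺: AD→BF adds B, F → {A, B, D, F}. Minimal: {D}⁺ = {D}; {A}⁺ = {A} — none reach the full schema.
{A, B, F}⁺: ABF→D adds D → {A, B, D, F}. Minimal: {B, F}⁺ = {B, F}; {A, F}⁺ = {A, F}; {A, B}⁺ = {A, B} — none reach the full schema.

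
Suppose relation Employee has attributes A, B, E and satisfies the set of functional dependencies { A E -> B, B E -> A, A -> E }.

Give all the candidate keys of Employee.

{A}; {B, E}

{A}⁺: A→E adds E; AE→B adds B → {A, B, E}.
{B, E}⁺: BE→A adds A → {A, B, E}. Minimal: {E}⁺ = {E}; {B}⁺ = {B} — none reach the full schema.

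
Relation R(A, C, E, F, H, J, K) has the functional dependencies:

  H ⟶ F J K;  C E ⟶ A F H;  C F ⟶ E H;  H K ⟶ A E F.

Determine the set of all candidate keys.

{C, E}⁺: CE→AFH adds A, F, H; H→FJK adds J, K → {A, C, E, F, H, J, K}.
{C, F}⁺: CF→EH adds E, H; H→FJK adds J, K; CE→AFH adds A → {A, C, E, F, H, J, K}.
{C, H}⁺: H→FJK adds F, J, K; CF→EH adds E; HK→AEF adds A → {A, C, E, F, H, J, K}.

{C, E}, {C, F}, {C, H}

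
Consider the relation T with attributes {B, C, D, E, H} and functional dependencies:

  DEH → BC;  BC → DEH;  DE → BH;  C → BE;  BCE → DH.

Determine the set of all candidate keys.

{C}; {D, E}

{C}⁺: C→BE adds B, E; BCE→DH adds D, H → {B, C, D, E, H}.
{D, E}⁺: DE→BH adds B, H; DEH→BC adds C → {B, C, D, E, H}.
Any other superkey contains one of these as a subset, so there are no further candidate keys.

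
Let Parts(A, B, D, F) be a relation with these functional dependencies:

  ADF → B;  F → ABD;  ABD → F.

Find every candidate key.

{F}; {A, B, D}

{F}⁺: F→ABD adds A, B, D → {A, B, D, F}.
{A, B, D}⁺: ABD→F adds F → {A, B, D, F}. Minimal: {B, D}⁺ = {B, D}; {A, D}⁺ = {A, D}; {A, B}⁺ = {A, B} — none reach the full schema.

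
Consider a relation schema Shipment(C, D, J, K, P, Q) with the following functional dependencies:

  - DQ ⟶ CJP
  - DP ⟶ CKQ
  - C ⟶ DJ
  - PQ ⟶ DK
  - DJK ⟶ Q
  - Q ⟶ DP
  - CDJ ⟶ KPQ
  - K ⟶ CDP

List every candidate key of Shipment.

{C}⁺: C→DJ adds D, J; CDJ→KPQ adds K, P, Q → {C, D, J, K, P, Q}.
{K}⁺: K→CDP adds C, D, P; DP→CKQ adds Q; C→DJ adds J → {C, D, J, K, P, Q}.
{Q}⁺: Q→DP adds D, P; DQ→CJP adds C, J; DP→CKQ adds K → {C, D, J, K, P, Q}.
{D, P}⁺: DP→CKQ adds C, K, Q; C→DJ adds J → {C, D, J, K, P, Q}. Minimal: {P}⁺ = {P}; {D}⁺ = {D} — none reach the full schema.
Any other superkey contains one of these as a subset, so there are no further candidate keys.

{C}; {K}; {Q}; {D, P}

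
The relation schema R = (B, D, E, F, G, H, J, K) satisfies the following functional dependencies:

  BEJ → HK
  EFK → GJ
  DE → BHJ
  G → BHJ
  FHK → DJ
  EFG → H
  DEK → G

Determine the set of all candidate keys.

Attributes E, F never appear on any right-hand side, so every candidate key must contain {E, F}.
{E, F}⁺ = {E, F}, which is not all of the schema, so we must add further attributes.
{D, E, F}⁺: DE→BHJ adds B, H, J; BEJ→HK adds K; EFK→GJ adds G → {B, D, E, F, G, H, J, K}. Minimal: {E, F}⁺ = {E, F}; {D, F}⁺ = {D, F}; {D, E}⁺ = {B, D, E, G, H, J, K} — none reach the full schema.
{E, F, G}⁺: G→BHJ adds B, H, J; BEJ→HK adds K; FHK→DJ adds D → {B, D, E, F, G, H, J, K}. Minimal: {F, G}⁺ = {B, F, G, H, J}; {E, G}⁺ = {B, E, G, H, J, K}; {E, F}⁺ = {E, F} — none reach the full schema.
{E, F, K}⁺: EFK→GJ adds G, J; G→BHJ adds B, H; FHK→DJ adds D → {B, D, E, F, G, H, J, K}. Minimal: {F, K}⁺ = {F, K}; {E, K}⁺ = {E, K}; {E, F}⁺ = {E, F} — none reach the full schema.
{B, E, F, J}⁺: BEJ→HK adds H, K; EFK→GJ adds G; FHK→DJ adds D → {B, D, E, F, G, H, J, K}. Minimal: {E, F, J}⁺ = {E, F, J}; {B, F, J}⁺ = {B, F, J}; {B, E, J}⁺ = {B, E, H, J, K}; … — none reach the full schema.
Any other superkey contains one of these as a subset, so there are no further candidate keys.

{D, E, F}; {E, F, G}; {E, F, K}; {B, E, F, J}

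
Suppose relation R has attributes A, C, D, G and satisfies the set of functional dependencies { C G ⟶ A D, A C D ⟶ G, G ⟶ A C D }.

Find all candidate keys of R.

{G}⁺: G→ACD adds A, C, D → {A, C, D, G}.
{A, C, D}⁺: ACD→G adds G → {A, C, D, G}. Minimal: {C, D}⁺ = {C, D}; {A, D}⁺ = {A, D}; {A, C}⁺ = {A, C} — none reach the full schema.
Any other superkey contains one of these as a subset, so there are no further candidate keys.

(G); (A, C, D)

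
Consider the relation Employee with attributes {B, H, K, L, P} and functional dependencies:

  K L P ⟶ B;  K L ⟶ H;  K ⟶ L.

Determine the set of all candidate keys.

Attributes K, P never appear on any right-hand side, so every candidate key must contain {K, P}.
{K, P}⁺ = {B, H, K, L, P}, which is all of the schema, so {K, P} is the only candidate key.

KP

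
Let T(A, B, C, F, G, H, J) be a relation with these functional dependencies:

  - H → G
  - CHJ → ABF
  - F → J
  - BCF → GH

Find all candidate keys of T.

{B, C, F}⁺: F→J adds J; BCF→GH adds G, H; CHJ→ABF adds A → {A, B, C, F, G, H, J}. Minimal: {C, F}⁺ = {C, F, J}; {B, F}⁺ = {B, F, J}; {B, C}⁺ = {B, C} — none reach the full schema.
{C, F, H}⁺: H→G adds G; F→J adds J; CHJ→ABF adds A, B → {A, B, C, F, G, H, J}. Minimal: {F, H}⁺ = {F, G, H, J}; {C, H}⁺ = {C, G, H}; {C, F}⁺ = {C, F, J} — none reach the full schema.
{C, H, J}⁺: H→G adds G; CHJ→ABF adds A, B, F → {A, B, C, F, G, H, J}. Minimal: {H, J}⁺ = {G, H, J}; {C, J}⁺ = {C, J}; {C, H}⁺ = {C, G, H} — none reach the full schema.
Any other superkey contains one of these as a subset, so there are no further candidate keys.

(B, C, F), (C, F, H), (C, H, J)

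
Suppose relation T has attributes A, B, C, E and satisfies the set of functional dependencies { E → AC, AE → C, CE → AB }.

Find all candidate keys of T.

{E}

Attribute E never appears on the right-hand side of any dependency, so E must belong to every candidate key.
{E}⁺ = {A, B, C, E}, which is all of the schema, so {E} is the only candidate key.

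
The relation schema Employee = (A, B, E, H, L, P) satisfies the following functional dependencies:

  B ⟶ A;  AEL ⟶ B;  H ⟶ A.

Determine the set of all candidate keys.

Attributes E, H, L, P never appear on any right-hand side, so every candidate key must contain {E, H, L, P}.
{E, H, L, P}⁺ = {A, B, E, H, L, P}, which is all of the schema, so {E, H, L, P} is the only candidate key.

(E, H, L, P)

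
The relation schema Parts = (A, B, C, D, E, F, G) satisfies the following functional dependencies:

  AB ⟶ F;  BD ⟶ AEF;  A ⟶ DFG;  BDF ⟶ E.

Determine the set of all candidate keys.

{A, B, C}⁺: AB→F adds F; A→DFG adds D, G; BDF→E adds E → {A, B, C, D, E, F, G}. Minimal: {B, C}⁺ = {B, C}; {A, C}⁺ = {A, C, D, F, G}; {A, B}⁺ = {A, B, D, E, F, G} — none reach the full schema.
{B, C, D}⁺: BD→AEF adds A, E, F; A→DFG adds G → {A, B, C, D, E, F, G}. Minimal: {C, D}⁺ = {C, D}; {B, D}⁺ = {A, B, D, E, F, G}; {B, C}⁺ = {B, C} — none reach the full schema.
Any other superkey contains one of these as a subset, so there are no further candidate keys.

{A, B, C}, {B, C, D}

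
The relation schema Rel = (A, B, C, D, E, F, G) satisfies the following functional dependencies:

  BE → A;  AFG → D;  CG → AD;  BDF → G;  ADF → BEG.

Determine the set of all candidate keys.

{C, F, G}; {A, C, D, F}; {B, C, D, F}

Attributes C, F never appear on any right-hand side, so every candidate key must contain {C, F}.
{C, F}⁺ = {C, F}, which is not all of the schema, so we must add further attributes.
{C, F, G}⁺: CG→AD adds A, D; ADF→BEG adds B, E → {A, B, C, D, E, F, G}. Minimal: {F, G}⁺ = {F, G}; {C, G}⁺ = {A, C, D, G}; {C, F}⁺ = {C, F} — none reach the full schema.
{A, C, D, F}⁺: ADF→BEG adds B, E, G → {A, B, C, D, E, F, G}. Minimal: {C, D, F}⁺ = {C, D, F}; {A, D, F}⁺ = {A, B, D, E, F, G}; {A, C, F}⁺ = {A, C, F}; … — none reach the full schema.
{B, C, D, F}⁺: BDF→G adds G; CG→AD adds A; ADF→BEG adds E → {A, B, C, D, E, F, G}. Minimal: {C, D, F}⁺ = {C, D, F}; {B, D, F}⁺ = {B, D, F, G}; {B, C, F}⁺ = {B, C, F}; … — none reach the full schema.
Any other superkey contains one of these as a subset, so there are no further candidate keys.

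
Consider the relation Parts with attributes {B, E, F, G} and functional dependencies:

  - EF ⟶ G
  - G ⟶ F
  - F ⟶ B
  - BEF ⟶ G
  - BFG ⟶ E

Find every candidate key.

{G}, {E, F}

{G}⁺: G→F adds F; F→B adds B; BFG→E adds E → {B, E, F, G}.
{E, F}⁺: EF→G adds G; F→B adds B → {B, E, F, G}. Minimal: {F}⁺ = {B, F}; {E}⁺ = {E} — none reach the full schema.
Any other superkey contains one of these as a subset, so there are no further candidate keys.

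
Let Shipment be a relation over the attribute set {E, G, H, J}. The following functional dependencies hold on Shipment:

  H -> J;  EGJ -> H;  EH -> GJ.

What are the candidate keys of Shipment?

Attribute E never appears on the right-hand side of any dependency, so E must belong to every candidate key.
{E}⁺ = {E}, which is not all of the schema, so we must add further attributes.
{E, H}⁺: H→J adds J; EH→GJ adds G → {E, G, H, J}. Minimal: {H}⁺ = {H, J}; {E}⁺ = {E} — none reach the full schema.
{E, G, J}⁺: EGJ→H adds H → {E, G, H, J}. Minimal: {G, J}⁺ = {G, J}; {E, J}⁺ = {E, J}; {E, G}⁺ = {E, G} — none reach the full schema.

(E, H), (E, G, J)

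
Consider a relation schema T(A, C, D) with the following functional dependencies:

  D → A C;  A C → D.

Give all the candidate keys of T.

{D}, {A, C}

{D}⁺: D→AC adds A, C → {A, C, D}.
{A, C}⁺: AC→D adds D → {A, C, D}. Minimal: {C}⁺ = {C}; {A}⁺ = {A} — none reach the full schema.
Any other superkey contains one of these as a subset, so there are no further candidate keys.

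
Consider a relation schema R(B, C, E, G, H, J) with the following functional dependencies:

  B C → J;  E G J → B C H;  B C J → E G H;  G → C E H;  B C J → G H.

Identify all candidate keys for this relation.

{B, C}⁺: BC→J adds J; BCJ→EGH adds E, G, H → {B, C, E, G, H, J}.
{B, G}⁺: G→CEH adds C, E, H; BC→J adds J → {B, C, E, G, H, J}.
{G, J}⁺: G→CEH adds C, E, H; EGJ→BCH adds B → {B, C, E, G, H, J}.

(B, C), (B, G), (G, J)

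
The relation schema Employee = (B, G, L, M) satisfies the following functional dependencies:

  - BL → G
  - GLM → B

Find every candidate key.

{B, L, M}⁺: BL→G adds G → {B, G, L, M}.
{G, L, M}⁺: GLM→B adds B → {B, G, L, M}.
Any other superkey contains one of these as a subset, so there are no further candidate keys.

(B, L, M), (G, L, M)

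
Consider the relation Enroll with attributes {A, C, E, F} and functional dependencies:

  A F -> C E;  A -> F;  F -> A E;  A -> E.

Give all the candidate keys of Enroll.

{A}⁺: A→F adds F; F→AE adds E; AF→CE adds C → {A, C, E, F}.
{F}⁺: F→AE adds A, E; AF→CE adds C → {A, C, E, F}.

{A}, {F}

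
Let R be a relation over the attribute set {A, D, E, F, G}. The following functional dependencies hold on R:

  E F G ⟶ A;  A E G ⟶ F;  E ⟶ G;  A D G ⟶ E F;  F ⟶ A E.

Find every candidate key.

{D, F}, {A, D, E}, {A, D, G}

Attribute D never appears on the right-hand side of any dependency, so D must belong to every candidate key.
{D}⁺ = {D}, which is not all of the schema, so we must add further attributes.
{D, F}⁺: F→AE adds A, E; E→G adds G → {A, D, E, F, G}.
{A, D, E}⁺: E→G adds G; ADG→EF adds F → {A, D, E, F, G}.
{A, D, G}⁺: ADG→EF adds E, F → {A, D, E, F, G}.
Any other superkey contains one of these as a subset, so there are no further candidate keys.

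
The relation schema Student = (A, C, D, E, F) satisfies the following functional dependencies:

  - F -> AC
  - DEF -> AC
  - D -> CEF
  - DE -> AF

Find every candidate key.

{D}

Attribute D never appears on the right-hand side of any dependency, so D must belong to every candidate key.
{D}⁺ = {A, C, D, E, F}, which is all of the schema, so {D} is the only candidate key.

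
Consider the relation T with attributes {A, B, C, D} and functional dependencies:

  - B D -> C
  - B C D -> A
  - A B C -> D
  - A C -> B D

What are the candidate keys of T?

{A, C}⁺: AC→BD adds B, D → {A, B, C, D}. Minimal: {C}⁺ = {C}; {A}⁺ = {A} — none reach the full schema.
{B, D}⁺: BD→C adds C; BCD→A adds A → {A, B, C, D}. Minimal: {D}⁺ = {D}; {B}⁺ = {B} — none reach the full schema.

(A, C); (B, D)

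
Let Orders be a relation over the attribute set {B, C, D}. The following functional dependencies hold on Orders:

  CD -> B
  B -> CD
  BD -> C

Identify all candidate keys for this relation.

{B}; {C, D}

{B}⁺: B→CD adds C, D → {B, C, D}.
{C, D}⁺: CD→B adds B → {B, C, D}.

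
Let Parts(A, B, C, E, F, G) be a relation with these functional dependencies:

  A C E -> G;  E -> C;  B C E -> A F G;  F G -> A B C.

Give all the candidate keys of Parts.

Attribute E never appears on the right-hand side of any dependency, so E must belong to every candidate key.
{E}⁺ = {C, E}, which is not all of the schema, so we must add further attributes.
{B, E}⁺: E→C adds C; BCE→AFG adds A, F, G → {A, B, C, E, F, G}. Minimal: {E}⁺ = {C, E}; {B}⁺ = {B} — none reach the full schema.
{A, E, F}⁺: E→C adds C; ACE→G adds G; FG→ABC adds B → {A, B, C, E, F, G}. Minimal: {E, F}⁺ = {C, E, F}; {A, F}⁺ = {A, F}; {A, E}⁺ = {A, C, E, G} — none reach the full schema.
{E, F, G}⁺: E→C adds C; FG→ABC adds A, B → {A, B, C, E, F, G}. Minimal: {F, G}⁺ = {A, B, C, F, G}; {E, G}⁺ = {C, E, G}; {E, F}⁺ = {C, E, F} — none reach the full schema.
Any other superkey contains one of these as a subset, so there are no further candidate keys.

BE, AEF, EFG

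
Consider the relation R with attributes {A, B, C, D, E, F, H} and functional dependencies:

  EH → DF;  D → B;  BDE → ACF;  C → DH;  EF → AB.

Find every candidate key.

Attribute E never appears on the right-hand side of any dependency, so E must belong to every candidate key.
{E}⁺ = {E}, which is not all of the schema, so we must add further attributes.
{C, E}⁺: C→DH adds D, H; EH→DF adds F; D→B adds B; BDE→ACF adds A → {A, B, C, D, E, F, H}. Minimal: {E}⁺ = {E}; {C}⁺ = {B, C, D, H} — none reach the full schema.
{D, E}⁺: D→B adds B; BDE→ACF adds A, C, F; C→DH adds H → {A, B, C, D, E, F, H}. Minimal: {E}⁺ = {E}; {D}⁺ = {B, D} — none reach the full schema.
{E, H}⁺: EH→DF adds D, F; D→B adds B; BDE→ACF adds A, C → {A, B, C, D, E, F, H}. Minimal: {H}⁺ = {H}; {E}⁺ = {E} — none reach the full schema.

(C, E), (D, E), (E, H)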